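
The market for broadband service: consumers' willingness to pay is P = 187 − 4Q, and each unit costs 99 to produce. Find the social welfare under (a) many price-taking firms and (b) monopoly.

Competitive firms price at marginal cost: P = 99, giving Q = 22.
CS = ½·(187 − 99)·22 = 968; PS = (99 − 99)·22 = 0; TS = 968.
The monopolist equates marginal revenue to marginal cost: 187 − 8Q = 99, so Q = 11. From demand, P = 143.
CS = ½·(187 − 143)·11 = 242; PS = (143 − 99)·11 = 484; TS = 726.

Competition: TS = 968; Monopoly: TS = 726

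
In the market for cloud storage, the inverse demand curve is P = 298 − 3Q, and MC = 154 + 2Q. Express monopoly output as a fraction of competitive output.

Q_m/Q_c = 0.625

Monopoly sets MR = MC: 298 − 6Q = 154 + 2Q ⇒ Q = 18, P = 298 − 3·18 = 244.
Under competition P = MC: 298 − 3Q = 154 + 2Q ⇒ Q = 28.8, P = 211.6.
Ratio Q_m/Q_c = 18/28.8 = 0.625.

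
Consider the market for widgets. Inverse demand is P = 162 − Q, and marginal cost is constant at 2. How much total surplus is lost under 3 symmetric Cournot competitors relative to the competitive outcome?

DWL = 800

Competitive firms price at marginal cost: P = 2, giving Q = 160.
In a 3-firm Cournot equilibrium, symmetry and the first-order condition give q = (162 − 2)/(4) = 40. So Q = 120 and P = 42.
DWL is the triangle between Q = 120 and Q = 160: ½·(160 − 120)·(42 − 2) = 800.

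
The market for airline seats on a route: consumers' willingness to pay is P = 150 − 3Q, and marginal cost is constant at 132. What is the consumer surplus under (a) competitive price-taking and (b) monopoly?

Under competition P = MC = 132, so Q = (150 − 132)/3 = 6.
CS = ½·(150 − 132)·6 = 54.
Monopoly sets MR = MC: 150 − 6Q = 132 ⇒ Q = 3, P = 150 − 3·3 = 141.
CS = ½·(150 − 141)·3 = 13.5.

Competition: CS = 54; Monopoly: CS = 13.5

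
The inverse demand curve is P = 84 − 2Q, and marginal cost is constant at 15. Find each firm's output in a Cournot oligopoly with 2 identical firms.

Cournot with 2 identical firms: the symmetric best-response condition is 84 − 6q = 15. Each firm produces q = 11.5, total output Q = 23, price P = 38.

q_i = 11.5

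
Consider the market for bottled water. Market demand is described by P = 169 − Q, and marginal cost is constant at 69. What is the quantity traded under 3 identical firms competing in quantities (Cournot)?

Q = 75

With 3 symmetric Cournot firms, each firm's FOC gives 169 − 4q = 69, so q = 25, Q = 3·25 = 75, and P = 94.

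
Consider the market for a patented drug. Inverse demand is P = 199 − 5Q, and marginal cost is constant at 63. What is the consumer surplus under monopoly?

CS = 462.4

A monopolist chooses Q where MR = MC. MR = 199 − 10Q; setting this equal to 63 gives Q = 13.6 and P = 131.
CS = ½·(199 − 131)·13.6 = 462.4.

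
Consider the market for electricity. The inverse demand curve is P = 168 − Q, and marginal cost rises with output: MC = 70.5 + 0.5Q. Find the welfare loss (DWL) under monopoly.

DWL = 507

Under competition P = MC: 168 − Q = 70.5 + 0.5Q ⇒ Q = 65, P = 103.
Monopoly sets MR = MC: 168 − 2Q = 70.5 + 0.5Q ⇒ Q = 39, P = 168 − 39 = 129.
CS = ½·(168 − 103)·65 = 2112.5; PS = (103·65 − 70.5·65 − ½·0.5·65²) = 1056.25; TS = 3168.75.
CS = ½·(168 − 129)·39 = 760.5; PS = (129·39 − 70.5·39 − ½·0.5·39²) = 1901.25; TS = 2661.75.
DWL = 3168.75 − 2661.75 = 507.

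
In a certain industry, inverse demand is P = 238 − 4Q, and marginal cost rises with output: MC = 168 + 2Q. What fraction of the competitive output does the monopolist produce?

Q_m/Q_c = 0.6

Monopoly sets MR = MC: 238 − 8Q = 168 + 2Q ⇒ Q = 7, P = 238 − 4·7 = 210.
Competitive equilibrium sets price equal to marginal cost: 238 − 4Q = 168 + 2Q, so Q = 35/3 and P = 574/3.
Ratio Q_m/Q_c = 7/(35/3) = 0.6.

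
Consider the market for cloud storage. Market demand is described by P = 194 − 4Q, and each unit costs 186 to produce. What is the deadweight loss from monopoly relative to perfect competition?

DWL = 2

Competitive firms price at marginal cost: P = 186, giving Q = 2.
A monopolist chooses Q where MR = MC. MR = 194 − 8Q; setting this equal to 186 gives Q = 1 and P = 190.
DWL is the triangle between Q = 1 and Q = 2: ½·(2 − 1)·(190 − 186) = 2.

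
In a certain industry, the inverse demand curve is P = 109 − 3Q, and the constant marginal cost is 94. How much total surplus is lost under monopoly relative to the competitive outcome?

Perfect competition: P = MC = 94, so 109 − 3Q = 94 and Q = 5.
A monopolist chooses Q where MR = MC. MR = 109 − 6Q; setting this equal to 94 gives Q = 2.5 and P = 101.5.
DWL is the triangle between Q = 2.5 and Q = 5: ½·(5 − 2.5)·(101.5 − 94) = 9.375.

DWL = 9.375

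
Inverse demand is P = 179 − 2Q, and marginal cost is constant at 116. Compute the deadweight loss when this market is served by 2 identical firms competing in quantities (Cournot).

Perfect competition: P = MC = 116, so 179 − 2Q = 116 and Q = 31.5.
With 2 symmetric Cournot firms, each firm's FOC gives 179 − 6q = 116, so q = 10.5, Q = 2·10.5 = 21, and P = 137.
DWL is the triangle between Q = 21 and Q = 31.5: ½·(31.5 − 21)·(137 − 116) = 110.25.

DWL = 110.25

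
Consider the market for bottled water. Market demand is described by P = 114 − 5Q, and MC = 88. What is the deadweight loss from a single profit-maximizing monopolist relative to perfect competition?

DWL = 16.9

Under competition P = MC = 88, so Q = (114 − 88)/5 = 5.2.
Monopoly sets MR = MC: 114 − 10Q = 88 ⇒ Q = 2.6, P = 114 − 5·2.6 = 101.
DWL is the triangle between Q = 2.6 and Q = 5.2: ½·(5.2 − 2.6)·(101 − 88) = 16.9.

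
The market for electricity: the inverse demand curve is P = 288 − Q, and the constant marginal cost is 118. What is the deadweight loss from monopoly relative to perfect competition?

DWL = 3612.5

Perfect competition: P = MC = 118, so 288 − Q = 118 and Q = 170.
A monopolist chooses Q where MR = MC. MR = 288 − 2Q; setting this equal to 118 gives Q = 85 and P = 203.
DWL is the triangle between Q = 85 and Q = 170: ½·(170 − 85)·(203 − 118) = 3612.5.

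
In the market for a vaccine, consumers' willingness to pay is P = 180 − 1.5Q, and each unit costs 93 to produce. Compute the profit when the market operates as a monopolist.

Monopoly sets MR = MC: 180 − 3Q = 93 ⇒ Q = 29, P = 180 − 1.5·29 = 136.5.
Profit = (136.5 − 93)·29 = 1261.5.

Profit = 1261.5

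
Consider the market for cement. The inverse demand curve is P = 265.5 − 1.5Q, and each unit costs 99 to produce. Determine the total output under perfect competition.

Competitive firms price at marginal cost: P = 99, giving Q = 111.

Q = 111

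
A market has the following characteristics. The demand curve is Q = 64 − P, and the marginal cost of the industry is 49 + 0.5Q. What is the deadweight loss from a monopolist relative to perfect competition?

Inverting demand: P = 64 − Q.
Competitive equilibrium sets price equal to marginal cost: 64 − Q = 49 + 0.5Q, so Q = 10 and P = 54.
Monopoly sets MR = MC: 64 − 2Q = 49 + 0.5Q ⇒ Q = 6, P = 64 − 6 = 58.
CS = ½·(64 − 54)·10 = 50; PS = (54·10 − 49·10 − ½·0.5·10²) = 25; TS = 75.
CS = ½·(64 − 58)·6 = 18; PS = (58·6 − 49·6 − ½·0.5·6²) = 45; TS = 63.
DWL = 75 − 63 = 12.

DWL = 12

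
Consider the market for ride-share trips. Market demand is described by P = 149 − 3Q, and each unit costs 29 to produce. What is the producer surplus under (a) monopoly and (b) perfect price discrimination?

Monopoly sets MR = MC: 149 − 6Q = 29 ⇒ Q = 20, P = 149 − 3·20 = 89.
PS = (89 − 29)·20 = 1200.
A perfectly discriminating monopolist sells every unit with P(Q) ≥ MC(Q), so output equals the competitive quantity Q = 40. Each buyer pays their reservation price, so CS = 0 and the firm captures all surplus.
PS = ½·(149 − 29)·40 = 2400.

Monopoly: PS = 1200; Perfect PD: PS = 2400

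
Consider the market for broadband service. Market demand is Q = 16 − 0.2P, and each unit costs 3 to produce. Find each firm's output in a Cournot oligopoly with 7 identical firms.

q_i = 1.925

Inverting demand: P = 80 − 5Q.
In a 7-firm Cournot equilibrium, symmetry and the first-order condition give q = (80 − 3)/(40) = 1.925. So Q = 13.475 and P = 12.625.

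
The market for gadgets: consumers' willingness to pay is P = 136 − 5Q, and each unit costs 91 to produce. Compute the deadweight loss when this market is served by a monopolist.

DWL = 50.625

Competitive firms price at marginal cost: P = 91, giving Q = 9.
Monopoly sets MR = MC: 136 − 10Q = 91 ⇒ Q = 4.5, P = 136 − 5·4.5 = 113.5.
DWL is the triangle between Q = 4.5 and Q = 9: ½·(9 − 4.5)·(113.5 − 91) = 50.625.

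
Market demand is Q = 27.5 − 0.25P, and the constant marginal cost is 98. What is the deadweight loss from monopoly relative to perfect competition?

DWL = 4.5

Inverting demand: P = 110 − 4Q.
Under competition P = MC = 98, so Q = (110 − 98)/4 = 3.
Monopoly sets MR = MC: 110 − 8Q = 98 ⇒ Q = 1.5, P = 110 − 4·1.5 = 104.
DWL is the triangle between Q = 1.5 and Q = 3: ½·(3 − 1.5)·(104 − 98) = 4.5.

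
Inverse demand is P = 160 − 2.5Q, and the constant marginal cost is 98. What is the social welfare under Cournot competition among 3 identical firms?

TS = 720.75

In a 3-firm Cournot equilibrium, symmetry and the first-order condition give q = (160 − 98)/(10) = 6.2. So Q = 18.6 and P = 113.5.
CS = ½·(160 − 113.5)·18.6 = 432.45; PS = (113.5 − 98)·18.6 = 288.3; TS = 720.75.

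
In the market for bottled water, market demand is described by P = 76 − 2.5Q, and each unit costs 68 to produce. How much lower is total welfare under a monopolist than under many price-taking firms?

Competitive firms price at marginal cost: P = 68, giving Q = 3.2.
CS = ½·(76 − 68)·3.2 = 12.8; PS = (68 − 68)·3.2 = 0; TS = 12.8.
The monopolist equates marginal revenue to marginal cost: 76 − 5Q = 68, so Q = 1.6. From demand, P = 72.
CS = ½·(76 − 72)·1.6 = 3.2; PS = (72 − 68)·1.6 = 6.4; TS = 9.6.
Change in total welfare: 9.6 − 12.8 = −3.2.

Total welfare falls by 3.2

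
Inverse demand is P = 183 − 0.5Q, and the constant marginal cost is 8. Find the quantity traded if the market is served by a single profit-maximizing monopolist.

Q = 175

A monopolist chooses Q where MR = MC. MR = 183 − Q; setting this equal to 8 gives Q = 175 and P = 95.5.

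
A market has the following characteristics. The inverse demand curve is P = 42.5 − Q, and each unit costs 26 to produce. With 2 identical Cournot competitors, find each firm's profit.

Cournot with 2 identical firms: the symmetric best-response condition is 42.5 − 3q = 26. Each firm produces q = 5.5, total output Q = 11, price P = 31.5.
Each firm's profit = (31.5 − 26)·5.5 = 30.25.

π_i = 30.25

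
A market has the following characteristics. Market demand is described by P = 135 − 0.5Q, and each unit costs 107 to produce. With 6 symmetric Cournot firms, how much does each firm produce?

Cournot with 6 identical firms: the symmetric best-response condition is 135 − 3.5q = 107. Each firm produces q = 8, total output Q = 48, price P = 111.

q_i = 8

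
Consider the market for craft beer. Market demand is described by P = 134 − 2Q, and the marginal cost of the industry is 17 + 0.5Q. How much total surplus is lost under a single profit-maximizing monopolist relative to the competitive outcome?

DWL = 540.8

Competitive equilibrium sets price equal to marginal cost: 134 − 2Q = 17 + 0.5Q, so Q = 46.8 and P = 40.4.
The monopolist equates marginal revenue to marginal cost: 134 − 4Q = 17 + 0.5Q, so Q = 26. From demand, P = 82.
CS = ½·(134 − 40.4)·46.8 = 2190.24; PS = (40.4·46.8 − 17·46.8 − ½·0.5·46.8²) = 547.56; TS = 2737.8.
CS = ½·(134 − 82)·26 = 676; PS = (82·26 − 17·26 − ½·0.5·26²) = 1521; TS = 2197.
DWL = 2737.8 − 2197 = 540.8.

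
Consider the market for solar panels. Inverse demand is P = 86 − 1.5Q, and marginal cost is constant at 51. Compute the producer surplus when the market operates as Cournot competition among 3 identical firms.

PS = 153.125

With 3 symmetric Cournot firms, each firm's FOC gives 86 − 6q = 51, so q = 35/6, Q = 3·35/6 = 17.5, and P = 59.75.
PS = (59.75 − 51)·17.5 = 153.125.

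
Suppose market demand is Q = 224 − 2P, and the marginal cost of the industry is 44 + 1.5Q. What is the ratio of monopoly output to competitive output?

Q_m/Q_c = 0.8

Inverting demand: P = 112 − 0.5Q.
A monopolist chooses Q where MR = MC. MR = 112 − Q; setting this equal to 44 + 1.5Q gives Q = 27.2 and P = 98.4.
Under competition P = MC: 112 − 0.5Q = 44 + 1.5Q ⇒ Q = 34, P = 95.
Ratio Q_m/Q_c = 27.2/34 = 0.8.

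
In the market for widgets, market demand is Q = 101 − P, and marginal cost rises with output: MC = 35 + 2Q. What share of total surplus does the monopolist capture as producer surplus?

Inverting demand: P = 101 − Q.
The monopolist equates marginal revenue to marginal cost: 101 − 2Q = 35 + 2Q, so Q = 16.5. From demand, P = 84.5.
CS = ½·(101 − 84.5)·16.5 = 136.125.
PS = P·Q − VC(Q) = 84.5·16.5 − (35·16.5 + ½·2·16.5²) = 544.5.
Share captured = PS/TS = 544.5/680.625 = 0.8.

PS/TS = 0.8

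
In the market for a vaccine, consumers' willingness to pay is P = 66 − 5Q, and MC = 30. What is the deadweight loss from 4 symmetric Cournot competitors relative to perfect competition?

DWL = 5.184

Perfect competition: P = MC = 30, so 66 − 5Q = 30 and Q = 7.2.
With 4 symmetric Cournot firms, each firm's FOC gives 66 − 25q = 30, so q = 1.44, Q = 4·1.44 = 5.76, and P = 37.2.
DWL is the triangle between Q = 5.76 and Q = 7.2: ½·(7.2 − 5.76)·(37.2 − 30) = 5.184.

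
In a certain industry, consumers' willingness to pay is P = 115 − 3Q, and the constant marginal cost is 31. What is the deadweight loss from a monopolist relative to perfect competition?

DWL = 294

Under competition P = MC = 31, so Q = (115 − 31)/3 = 28.
The monopolist equates marginal revenue to marginal cost: 115 − 6Q = 31, so Q = 14. From demand, P = 73.
DWL is the triangle between Q = 14 and Q = 28: ½·(28 − 14)·(73 − 31) = 294.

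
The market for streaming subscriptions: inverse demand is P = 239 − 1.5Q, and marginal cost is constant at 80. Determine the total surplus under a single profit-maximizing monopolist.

Monopoly sets MR = MC: 239 − 3Q = 80 ⇒ Q = 53, P = 239 − 1.5·53 = 159.5.
CS = ½·(239 − 159.5)·53 = 2106.75; PS = (159.5 − 80)·53 = 4213.5; TS = 6320.25.

TS = 6320.25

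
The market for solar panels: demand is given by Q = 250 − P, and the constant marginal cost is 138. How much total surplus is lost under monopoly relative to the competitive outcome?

Inverting demand: P = 250 − Q.
Under competition P = MC = 138, so Q = (250 − 138)/1 = 112.
The monopolist equates marginal revenue to marginal cost: 250 − 2Q = 138, so Q = 56. From demand, P = 194.
DWL is the triangle between Q = 56 and Q = 112: ½·(112 − 56)·(194 − 138) = 1568.

DWL = 1568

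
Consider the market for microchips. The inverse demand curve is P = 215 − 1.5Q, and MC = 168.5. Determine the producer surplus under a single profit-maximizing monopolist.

PS = 360.375

The monopolist equates marginal revenue to marginal cost: 215 − 3Q = 168.5, so Q = 15.5. From demand, P = 191.75.
PS = (191.75 − 168.5)·15.5 = 360.375.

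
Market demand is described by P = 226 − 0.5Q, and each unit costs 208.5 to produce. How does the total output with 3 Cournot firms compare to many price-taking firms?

Cournot: Q = 26.25; Competition: Q = 35

With 3 symmetric Cournot firms, each firm's FOC gives 226 − 2q = 208.5, so q = 8.75, Q = 3·8.75 = 26.25, and P = 212.875.
Perfect competition: P = MC = 208.5, so 226 − 0.5Q = 208.5 and Q = 35.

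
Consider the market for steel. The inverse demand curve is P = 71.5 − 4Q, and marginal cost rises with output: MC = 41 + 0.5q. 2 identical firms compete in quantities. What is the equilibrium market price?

With 2 symmetric Cournot firms, each firm's FOC gives 71.5 − 12q = 41 + 0.5q, so q = 2.44, Q = 2·2.44 = 4.88, and P = 51.98.

P = 51.98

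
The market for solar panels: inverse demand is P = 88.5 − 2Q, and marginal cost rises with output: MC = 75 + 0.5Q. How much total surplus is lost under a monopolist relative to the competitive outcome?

DWL = 7.2

Competitive equilibrium sets price equal to marginal cost: 88.5 − 2Q = 75 + 0.5Q, so Q = 5.4 and P = 77.7.
Monopoly sets MR = MC: 88.5 − 4Q = 75 + 0.5Q ⇒ Q = 3, P = 88.5 − 2·3 = 82.5.
CS = ½·(88.5 − 77.7)·5.4 = 29.16; PS = (77.7·5.4 − 75·5.4 − ½·0.5·5.4²) = 7.29; TS = 36.45.
CS = ½·(88.5 − 82.5)·3 = 9; PS = (82.5·3 − 75·3 − ½·0.5·3²) = 20.25; TS = 29.25.
DWL = 36.45 − 29.25 = 7.2.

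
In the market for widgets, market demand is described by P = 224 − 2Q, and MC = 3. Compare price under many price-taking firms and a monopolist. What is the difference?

Price rises by 110.5

Under competition P = MC = 3, so Q = (224 − 3)/2 = 110.5.
A monopolist chooses Q where MR = MC. MR = 224 − 4Q; setting this equal to 3 gives Q = 55.25 and P = 113.5.
Change in price: 113.5 − 3 = 110.5.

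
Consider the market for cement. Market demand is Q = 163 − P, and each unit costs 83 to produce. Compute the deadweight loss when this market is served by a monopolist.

DWL = 800

Inverting demand: P = 163 − Q.
Competitive firms price at marginal cost: P = 83, giving Q = 80.
A monopolist chooses Q where MR = MC. MR = 163 − 2Q; setting this equal to 83 gives Q = 40 and P = 123.
DWL is the triangle between Q = 40 and Q = 80: ½·(80 − 40)·(123 − 83) = 800.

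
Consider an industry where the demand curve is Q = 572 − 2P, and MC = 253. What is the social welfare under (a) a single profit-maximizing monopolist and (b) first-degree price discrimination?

Inverting demand: P = 286 − 0.5Q.
The monopolist equates marginal revenue to marginal cost: 286 − Q = 253, so Q = 33. From demand, P = 269.5.
CS = ½·(286 − 269.5)·33 = 272.25; PS = (269.5 − 253)·33 = 544.5; TS = 816.75.
A perfectly discriminating monopolist sells every unit with P(Q) ≥ MC(Q), so output equals the competitive quantity Q = 66. Each buyer pays their reservation price, so CS = 0 and the firm captures all surplus.
TS = 1089 (equal to competitive TS).

Monopoly: TS = 816.75; Perfect PD: TS = 1089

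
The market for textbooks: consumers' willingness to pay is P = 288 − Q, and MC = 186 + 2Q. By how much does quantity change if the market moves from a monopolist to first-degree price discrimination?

Quantity rises by 8.5

A monopolist chooses Q where MR = MC. MR = 288 − 2Q; setting this equal to 186 + 2Q gives Q = 25.5 and P = 262.5.
With perfect price discrimination, output is the efficient level Q = 34 (where demand meets MC), but every buyer pays their willingness to pay: CS = 0 and PS = total surplus.
Change in quantity: 34 − 25.5 = 8.5.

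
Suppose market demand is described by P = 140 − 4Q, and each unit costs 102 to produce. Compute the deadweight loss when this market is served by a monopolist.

Under competition P = MC = 102, so Q = (140 − 102)/4 = 9.5.
A monopolist chooses Q where MR = MC. MR = 140 − 8Q; setting this equal to 102 gives Q = 4.75 and P = 121.
DWL is the triangle between Q = 4.75 and Q = 9.5: ½·(9.5 − 4.75)·(121 − 102) = 45.125.

DWL = 45.125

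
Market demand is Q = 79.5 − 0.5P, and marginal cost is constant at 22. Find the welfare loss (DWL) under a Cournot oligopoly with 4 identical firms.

DWL = 187.69

Inverting demand: P = 159 − 2Q.
Competitive firms price at marginal cost: P = 22, giving Q = 68.5.
In a 4-firm Cournot equilibrium, symmetry and the first-order condition give q = (159 − 22)/(10) = 13.7. So Q = 54.8 and P = 49.4.
DWL is the triangle between Q = 54.8 and Q = 68.5: ½·(68.5 − 54.8)·(49.4 − 22) = 187.69.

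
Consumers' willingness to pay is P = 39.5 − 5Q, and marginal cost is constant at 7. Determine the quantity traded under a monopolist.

Q = 3.25

A monopolist chooses Q where MR = MC. MR = 39.5 − 10Q; setting this equal to 7 gives Q = 3.25 and P = 23.25.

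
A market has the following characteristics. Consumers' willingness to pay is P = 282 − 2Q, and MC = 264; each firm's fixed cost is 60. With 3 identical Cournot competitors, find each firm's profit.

π_i = −49.875

With 3 symmetric Cournot firms, each firm's FOC gives 282 − 8q = 264, so q = 2.25, Q = 3·2.25 = 6.75, and P = 268.5.
Each firm's profit = (268.5 − 264)·2.25 − 60 = −49.875.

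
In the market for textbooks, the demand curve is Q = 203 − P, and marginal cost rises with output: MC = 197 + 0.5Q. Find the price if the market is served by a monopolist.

P = 200.6

Inverting demand: P = 203 − Q.
Monopoly sets MR = MC: 203 − 2Q = 197 + 0.5Q ⇒ Q = 2.4, P = 203 − 2.4 = 200.6.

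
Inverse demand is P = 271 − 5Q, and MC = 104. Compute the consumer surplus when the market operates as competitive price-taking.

CS = 2788.9

Competitive firms price at marginal cost: P = 104, giving Q = 33.4.
CS = ½·(271 − 104)·33.4 = 2788.9.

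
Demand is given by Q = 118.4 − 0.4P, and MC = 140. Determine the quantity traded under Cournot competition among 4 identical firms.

Inverting demand: P = 296 − 2.5Q.
In a 4-firm Cournot equilibrium, symmetry and the first-order condition give q = (296 − 140)/(12.5) = 12.48. So Q = 49.92 and P = 171.2.

Q = 49.92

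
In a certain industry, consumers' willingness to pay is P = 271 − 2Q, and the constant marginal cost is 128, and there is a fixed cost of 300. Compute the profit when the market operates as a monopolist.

Profit = 2256.125

Monopoly sets MR = MC: 271 − 4Q = 128 ⇒ Q = 35.75, P = 271 − 2·35.75 = 199.5.
Profit = (199.5 − 128)·35.75 − 300 = 2256.125.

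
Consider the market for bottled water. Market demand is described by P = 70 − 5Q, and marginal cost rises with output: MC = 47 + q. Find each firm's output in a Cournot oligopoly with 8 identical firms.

q_i = 0.5

Cournot with 8 identical firms: the symmetric best-response condition is 70 − 45q = 47 + q. Each firm produces q = 0.5, total output Q = 4, price P = 50.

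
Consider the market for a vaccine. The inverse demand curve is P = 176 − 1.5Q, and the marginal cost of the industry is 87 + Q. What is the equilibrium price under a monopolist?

The monopolist equates marginal revenue to marginal cost: 176 − 3Q = 87 + Q, so Q = 22.25. From demand, P = 142.625.

P = 142.625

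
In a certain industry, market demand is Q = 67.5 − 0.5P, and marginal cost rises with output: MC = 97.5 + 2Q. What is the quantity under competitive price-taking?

Q = 9.375

Inverting demand: P = 135 − 2Q.
Competitive equilibrium sets price equal to marginal cost: 135 − 2Q = 97.5 + 2Q, so Q = 9.375 and P = 116.25.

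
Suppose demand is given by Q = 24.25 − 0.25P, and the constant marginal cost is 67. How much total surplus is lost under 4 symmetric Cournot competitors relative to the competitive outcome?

Inverting demand: P = 97 − 4Q.
Under competition P = MC = 67, so Q = (97 − 67)/4 = 7.5.
In a 4-firm Cournot equilibrium, symmetry and the first-order condition give q = (97 − 67)/(20) = 1.5. So Q = 6 and P = 73.
DWL is the triangle between Q = 6 and Q = 7.5: ½·(7.5 − 6)·(73 − 67) = 4.5.

DWL = 4.5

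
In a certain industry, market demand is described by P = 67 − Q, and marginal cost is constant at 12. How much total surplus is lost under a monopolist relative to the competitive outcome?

DWL = 378.125

Competitive firms price at marginal cost: P = 12, giving Q = 55.
The monopolist equates marginal revenue to marginal cost: 67 − 2Q = 12, so Q = 27.5. From demand, P = 39.5.
DWL is the triangle between Q = 27.5 and Q = 55: ½·(55 − 27.5)·(39.5 − 12) = 378.125.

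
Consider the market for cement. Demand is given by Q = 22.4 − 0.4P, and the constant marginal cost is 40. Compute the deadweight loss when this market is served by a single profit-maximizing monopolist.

Inverting demand: P = 56 − 2.5Q.
Perfect competition: P = MC = 40, so 56 − 2.5Q = 40 and Q = 6.4.
A monopolist chooses Q where MR = MC. MR = 56 − 5Q; setting this equal to 40 gives Q = 3.2 and P = 48.
DWL is the triangle between Q = 3.2 and Q = 6.4: ½·(6.4 − 3.2)·(48 − 40) = 12.8.

DWL = 12.8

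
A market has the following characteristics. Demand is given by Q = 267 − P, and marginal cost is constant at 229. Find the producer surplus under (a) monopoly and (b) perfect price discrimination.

Inverting demand: P = 267 − Q.
A monopolist chooses Q where MR = MC. MR = 267 − 2Q; setting this equal to 229 gives Q = 19 and P = 248.
PS = (248 − 229)·19 = 361.
Under first-degree price discrimination the firm charges each unit its demand price and produces up to where P = MC, i.e. Q = 38. Consumer surplus is zero; producer surplus equals total surplus.
PS = ½·(267 − 229)·38 = 722.

Monopoly: PS = 361; Perfect PD: PS = 722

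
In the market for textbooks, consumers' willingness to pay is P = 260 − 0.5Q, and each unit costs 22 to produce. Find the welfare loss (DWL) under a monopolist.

Perfect competition: P = MC = 22, so 260 − 0.5Q = 22 and Q = 476.
The monopolist equates marginal revenue to marginal cost: 260 − Q = 22, so Q = 238. From demand, P = 141.
DWL is the triangle between Q = 238 and Q = 476: ½·(476 − 238)·(141 − 22) = 14161.

DWL = 14161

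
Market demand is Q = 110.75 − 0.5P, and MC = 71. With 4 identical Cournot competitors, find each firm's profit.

Inverting demand: P = 221.5 − 2Q.
With 4 symmetric Cournot firms, each firm's FOC gives 221.5 − 10q = 71, so q = 15.05, Q = 4·15.05 = 60.2, and P = 101.1.
Each firm's profit = (101.1 − 71)·15.05 = 453.005.

π_i = 453.005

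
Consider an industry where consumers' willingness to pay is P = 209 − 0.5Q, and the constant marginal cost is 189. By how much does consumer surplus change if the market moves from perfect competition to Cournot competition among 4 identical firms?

Under competition P = MC = 189, so Q = (209 − 189)/0.5 = 40.
CS = ½·(209 − 189)·40 = 400.
In a 4-firm Cournot equilibrium, symmetry and the first-order condition give q = (209 − 189)/(2.5) = 8. So Q = 32 and P = 193.
CS = ½·(209 − 193)·32 = 256.
Change in consumer surplus: 256 − 400 = −144.

Consumer surplus falls by 144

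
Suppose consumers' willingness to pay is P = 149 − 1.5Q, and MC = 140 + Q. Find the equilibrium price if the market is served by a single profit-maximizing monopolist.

A monopolist chooses Q where MR = MC. MR = 149 − 3Q; setting this equal to 140 + Q gives Q = 2.25 and P = 145.625.

P = 145.625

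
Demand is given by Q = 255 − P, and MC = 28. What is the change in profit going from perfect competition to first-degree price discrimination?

Profit rises by 25764.5

Inverting demand: P = 255 − Q.
Perfect competition: P = MC = 28, so 255 − Q = 28 and Q = 227.
Profit = (28 − 28)·227 = 0.
Under first-degree price discrimination the firm charges each unit its demand price and produces up to where P = MC, i.e. Q = 227. Consumer surplus is zero; producer surplus equals total surplus.
PS equals the full surplus area, 25764.5. Profit = 25764.5 = 25764.5.
Change in profit: 25764.5 − 0 = 25764.5.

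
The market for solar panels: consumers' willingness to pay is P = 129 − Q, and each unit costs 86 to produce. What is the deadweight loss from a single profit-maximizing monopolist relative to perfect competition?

DWL = 231.125

Competitive firms price at marginal cost: P = 86, giving Q = 43.
The monopolist equates marginal revenue to marginal cost: 129 − 2Q = 86, so Q = 21.5. From demand, P = 107.5.
DWL is the triangle between Q = 21.5 and Q = 43: ½·(43 − 21.5)·(107.5 − 86) = 231.125.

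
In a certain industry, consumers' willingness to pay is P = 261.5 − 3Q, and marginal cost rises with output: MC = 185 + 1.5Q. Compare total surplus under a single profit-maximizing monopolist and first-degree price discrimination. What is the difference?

TS rises by 104.04

A monopolist chooses Q where MR = MC. MR = 261.5 − 6Q; setting this equal to 185 + 1.5Q gives Q = 10.2 and P = 230.9.
CS = ½·(261.5 − 230.9)·10.2 = 156.06; PS = (230.9·10.2 − 185·10.2 − ½·1.5·10.2²) = 390.15; TS = 546.21.
With perfect price discrimination, output is the efficient level Q = 17 (where demand meets MC), but every buyer pays their willingness to pay: CS = 0 and PS = total surplus.
TS = 650.25 (equal to competitive TS).
Change in total surplus: 650.25 − 546.21 = 104.04.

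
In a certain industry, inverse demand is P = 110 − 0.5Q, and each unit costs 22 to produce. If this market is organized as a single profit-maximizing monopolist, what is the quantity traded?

Q = 88

Monopoly sets MR = MC: 110 − Q = 22 ⇒ Q = 88, P = 110 − 0.5·88 = 66.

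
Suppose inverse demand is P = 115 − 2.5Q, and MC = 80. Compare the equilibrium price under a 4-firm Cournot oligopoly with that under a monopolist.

Cournot: P = 87; Monopoly: P = 97.5

With 4 symmetric Cournot firms, each firm's FOC gives 115 − 12.5q = 80, so q = 2.8, Q = 4·2.8 = 11.2, and P = 87.
The monopolist equates marginal revenue to marginal cost: 115 − 5Q = 80, so Q = 7. From demand, P = 97.5.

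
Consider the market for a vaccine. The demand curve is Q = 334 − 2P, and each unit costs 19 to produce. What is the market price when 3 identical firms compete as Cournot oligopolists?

P = 56

Inverting demand: P = 167 − 0.5Q.
With 3 symmetric Cournot firms, each firm's FOC gives 167 − 2q = 19, so q = 74, Q = 3·74 = 222, and P = 56.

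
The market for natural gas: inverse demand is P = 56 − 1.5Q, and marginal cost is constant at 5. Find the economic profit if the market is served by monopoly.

Monopoly sets MR = MC: 56 − 3Q = 5 ⇒ Q = 17, P = 56 − 1.5·17 = 30.5.
Profit = (30.5 − 5)·17 = 433.5.

Profit = 433.5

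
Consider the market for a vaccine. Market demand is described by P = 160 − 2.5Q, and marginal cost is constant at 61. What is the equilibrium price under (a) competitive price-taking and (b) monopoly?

Competitive firms price at marginal cost: P = 61, giving Q = 39.6.
A monopolist chooses Q where MR = MC. MR = 160 − 5Q; setting this equal to 61 gives Q = 19.8 and P = 110.5.

Competition: P = 61; Monopoly: P = 110.5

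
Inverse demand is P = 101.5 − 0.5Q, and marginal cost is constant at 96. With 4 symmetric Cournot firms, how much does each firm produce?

q_i = 2.2

In a 4-firm Cournot equilibrium, symmetry and the first-order condition give q = (101.5 − 96)/(2.5) = 2.2. So Q = 8.8 and P = 97.1.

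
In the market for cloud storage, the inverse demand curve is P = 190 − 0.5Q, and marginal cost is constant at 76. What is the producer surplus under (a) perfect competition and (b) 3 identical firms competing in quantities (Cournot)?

Under competition P = MC = 76, so Q = (190 − 76)/0.5 = 228.
PS = (76 − 76)·228 = 0.
In a 3-firm Cournot equilibrium, symmetry and the first-order condition give q = (190 − 76)/(2) = 57. So Q = 171 and P = 104.5.
PS = (104.5 − 76)·171 = 4873.5.

Competition: PS = 0; Cournot: PS = 4873.5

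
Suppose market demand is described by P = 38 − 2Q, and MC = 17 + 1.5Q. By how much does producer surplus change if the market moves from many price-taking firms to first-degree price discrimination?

Producer surplus rises by 36

Under competition P = MC: 38 − 2Q = 17 + 1.5Q ⇒ Q = 6, P = 26.
PS = P·Q − VC(Q) = 26·6 − (17·6 + ½·1.5·6²) = 27.
A perfectly discriminating monopolist sells every unit with P(Q) ≥ MC(Q), so output equals the competitive quantity Q = 6. Each buyer pays their reservation price, so CS = 0 and the firm captures all surplus.
PS = ½·(38 − 17)·6 = 63.
Change in producer surplus: 63 − 27 = 36.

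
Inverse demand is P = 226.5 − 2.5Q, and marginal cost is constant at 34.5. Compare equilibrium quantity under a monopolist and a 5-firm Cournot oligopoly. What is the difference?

A monopolist chooses Q where MR = MC. MR = 226.5 − 5Q; setting this equal to 34.5 gives Q = 38.4 and P = 130.5.
With 5 symmetric Cournot firms, each firm's FOC gives 226.5 − 15q = 34.5, so q = 12.8, Q = 5·12.8 = 64, and P = 66.5.
Change in equilibrium quantity: 64 − 38.4 = 25.6.

Equilibrium quantity rises by 25.6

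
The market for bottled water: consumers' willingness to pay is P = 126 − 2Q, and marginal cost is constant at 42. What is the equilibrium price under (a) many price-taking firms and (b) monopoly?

Perfect competition: P = MC = 42, so 126 − 2Q = 42 and Q = 42.
The monopolist equates marginal revenue to marginal cost: 126 − 4Q = 42, so Q = 21. From demand, P = 84.

Competition: P = 42; Monopoly: P = 84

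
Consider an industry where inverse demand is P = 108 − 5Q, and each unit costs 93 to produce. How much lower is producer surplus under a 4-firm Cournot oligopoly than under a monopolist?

PS falls by 4.05

A monopolist chooses Q where MR = MC. MR = 108 − 10Q; setting this equal to 93 gives Q = 1.5 and P = 100.5.
PS = (100.5 − 93)·1.5 = 11.25.
With 4 symmetric Cournot firms, each firm's FOC gives 108 − 25q = 93, so q = 0.6, Q = 4·0.6 = 2.4, and P = 96.
PS = (96 − 93)·2.4 = 7.2.
Change in producer surplus: 7.2 − 11.25 = −4.05.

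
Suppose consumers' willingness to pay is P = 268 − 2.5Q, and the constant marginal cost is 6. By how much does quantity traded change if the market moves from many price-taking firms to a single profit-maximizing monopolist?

Perfect competition: P = MC = 6, so 268 − 2.5Q = 6 and Q = 104.8.
The monopolist equates marginal revenue to marginal cost: 268 − 5Q = 6, so Q = 52.4. From demand, P = 137.
Change in quantity traded: 52.4 − 104.8 = −52.4.

Q falls by 52.4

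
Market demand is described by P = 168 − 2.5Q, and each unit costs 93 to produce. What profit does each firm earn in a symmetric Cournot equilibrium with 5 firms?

π_i = 62.5

Cournot with 5 identical firms: the symmetric best-response condition is 168 − 15q = 93. Each firm produces q = 5, total output Q = 25, price P = 105.5.
Each firm's profit = (105.5 − 93)·5 = 62.5.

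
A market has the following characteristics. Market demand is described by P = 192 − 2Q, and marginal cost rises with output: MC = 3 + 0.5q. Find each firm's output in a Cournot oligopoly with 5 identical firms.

In a 5-firm Cournot equilibrium, symmetry and the first-order condition give q = (192 − 3)/(12.5) = 15.12. So Q = 75.6 and P = 40.8.

q_i = 15.12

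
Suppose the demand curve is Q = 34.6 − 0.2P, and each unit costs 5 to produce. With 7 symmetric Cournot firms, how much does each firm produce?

Inverting demand: P = 173 − 5Q.
In a 7-firm Cournot equilibrium, symmetry and the first-order condition give q = (173 − 5)/(40) = 4.2. So Q = 29.4 and P = 26.

q_i = 4.2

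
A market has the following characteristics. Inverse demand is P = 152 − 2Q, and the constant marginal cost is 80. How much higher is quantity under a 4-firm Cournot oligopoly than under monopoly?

Monopoly sets MR = MC: 152 − 4Q = 80 ⇒ Q = 18, P = 152 − 2·18 = 116.
Cournot with 4 identical firms: the symmetric best-response condition is 152 − 10q = 80. Each firm produces q = 7.2, total output Q = 28.8, price P = 94.4.
Change in quantity: 28.8 − 18 = 10.8.

Q rises by 10.8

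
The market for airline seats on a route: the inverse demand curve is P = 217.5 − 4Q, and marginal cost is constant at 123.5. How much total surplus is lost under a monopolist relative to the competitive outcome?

DWL = 276.125

Perfect competition: P = MC = 123.5, so 217.5 − 4Q = 123.5 and Q = 23.5.
Monopoly sets MR = MC: 217.5 − 8Q = 123.5 ⇒ Q = 11.75, P = 217.5 − 4·11.75 = 170.5.
DWL is the triangle between Q = 11.75 and Q = 23.5: ½·(23.5 − 11.75)·(170.5 − 123.5) = 276.125.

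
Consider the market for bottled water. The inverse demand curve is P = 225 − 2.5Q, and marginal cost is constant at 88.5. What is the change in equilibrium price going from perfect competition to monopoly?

Competitive firms price at marginal cost: P = 88.5, giving Q = 54.6.
Monopoly sets MR = MC: 225 − 5Q = 88.5 ⇒ Q = 27.3, P = 225 − 2.5·27.3 = 156.75.
Change in equilibrium price: 156.75 − 88.5 = 68.25.

P rises by 68.25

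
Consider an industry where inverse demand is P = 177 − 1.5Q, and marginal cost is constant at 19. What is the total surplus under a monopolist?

A monopolist chooses Q where MR = MC. MR = 177 − 3Q; setting this equal to 19 gives Q = 158/3 and P = 98.
CS = ½·(177 − 98)·158/3 = 6241/3; PS = (98 − 19)·158/3 = 12482/3; TS = 6241.

TS = 6241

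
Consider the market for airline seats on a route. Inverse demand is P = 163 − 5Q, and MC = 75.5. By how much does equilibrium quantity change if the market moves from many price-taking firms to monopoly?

Competitive firms price at marginal cost: P = 75.5, giving Q = 17.5.
Monopoly sets MR = MC: 163 − 10Q = 75.5 ⇒ Q = 8.75, P = 163 − 5·8.75 = 119.25.
Change in equilibrium quantity: 8.75 − 17.5 = −8.75.

Q falls by 8.75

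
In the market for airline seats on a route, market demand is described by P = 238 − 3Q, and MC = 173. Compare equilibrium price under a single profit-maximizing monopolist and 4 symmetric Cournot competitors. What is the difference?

P falls by 19.5

The monopolist equates marginal revenue to marginal cost: 238 − 6Q = 173, so Q = 65/6. From demand, P = 205.5.
Cournot with 4 identical firms: the symmetric best-response condition is 238 − 15q = 173. Each firm produces q = 13/3, total output Q = 52/3, price P = 186.
Change in equilibrium price: 186 − 205.5 = −19.5.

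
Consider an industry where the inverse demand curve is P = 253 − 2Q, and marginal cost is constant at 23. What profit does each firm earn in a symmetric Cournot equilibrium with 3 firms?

With 3 symmetric Cournot firms, each firm's FOC gives 253 − 8q = 23, so q = 28.75, Q = 3·28.75 = 86.25, and P = 80.5.
Each firm's profit = (80.5 − 23)·28.75 = 1653.125.

π_i = 1653.125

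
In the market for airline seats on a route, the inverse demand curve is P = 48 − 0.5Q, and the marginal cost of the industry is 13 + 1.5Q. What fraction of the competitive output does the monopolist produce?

Q_m/Q_c = 0.8

Monopoly sets MR = MC: 48 − Q = 13 + 1.5Q ⇒ Q = 14, P = 48 − 0.5·14 = 41.
Under competition P = MC: 48 − 0.5Q = 13 + 1.5Q ⇒ Q = 17.5, P = 39.25.
Ratio Q_m/Q_c = 14/17.5 = 0.8.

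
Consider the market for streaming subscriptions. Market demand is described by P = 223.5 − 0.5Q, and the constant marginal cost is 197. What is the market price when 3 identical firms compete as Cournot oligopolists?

P = 203.625

With 3 symmetric Cournot firms, each firm's FOC gives 223.5 − 2q = 197, so q = 13.25, Q = 3·13.25 = 39.75, and P = 203.625.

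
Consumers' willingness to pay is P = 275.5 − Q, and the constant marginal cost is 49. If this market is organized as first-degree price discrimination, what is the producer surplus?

With perfect price discrimination, output is the efficient level Q = 226.5 (where demand meets MC), but every buyer pays their willingness to pay: CS = 0 and PS = total surplus.
PS = ½·(275.5 − 49)·226.5 = 25651.125.

PS = 25651.125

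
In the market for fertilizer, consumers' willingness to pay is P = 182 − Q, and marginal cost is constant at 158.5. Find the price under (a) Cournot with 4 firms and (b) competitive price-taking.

Cournot: P = 163.2; Competition: P = 158.5

With 4 symmetric Cournot firms, each firm's FOC gives 182 − 5q = 158.5, so q = 4.7, Q = 4·4.7 = 18.8, and P = 163.2.
Under competition P = MC = 158.5, so Q = (182 − 158.5)/1 = 23.5.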